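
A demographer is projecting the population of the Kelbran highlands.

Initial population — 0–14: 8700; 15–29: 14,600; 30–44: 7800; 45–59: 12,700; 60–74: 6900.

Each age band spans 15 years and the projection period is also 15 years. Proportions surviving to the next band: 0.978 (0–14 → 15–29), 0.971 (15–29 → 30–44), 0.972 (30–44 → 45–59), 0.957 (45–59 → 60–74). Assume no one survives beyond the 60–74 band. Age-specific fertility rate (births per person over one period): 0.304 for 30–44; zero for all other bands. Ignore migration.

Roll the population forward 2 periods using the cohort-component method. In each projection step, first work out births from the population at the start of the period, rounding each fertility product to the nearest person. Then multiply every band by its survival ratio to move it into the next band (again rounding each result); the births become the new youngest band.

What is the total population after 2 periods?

35927

Period 1.
Births: 7800 * 0.304 = 2371
15–29: 8700 * 0.978 = 8509
30–44: 14600 * 0.971 = 14177
45–59: 7800 * 0.972 = 7582
60–74: 12700 * 0.957 = 12154
End of period: [2371, 8509, 14177, 7582, 12154]
Period 2.
Births: 14177 * 0.304 = 4310
15–29: 2371 * 0.978 = 2319
30–44: 8509 * 0.971 = 8262
45–59: 14177 * 0.972 = 13780
60–74: 7582 * 0.957 = 7256
End of period: [4310, 2319, 8262, 13780, 7256]
Total after period 2: 4310 + 2319 + 8262 + 13780 + 7256 = 35927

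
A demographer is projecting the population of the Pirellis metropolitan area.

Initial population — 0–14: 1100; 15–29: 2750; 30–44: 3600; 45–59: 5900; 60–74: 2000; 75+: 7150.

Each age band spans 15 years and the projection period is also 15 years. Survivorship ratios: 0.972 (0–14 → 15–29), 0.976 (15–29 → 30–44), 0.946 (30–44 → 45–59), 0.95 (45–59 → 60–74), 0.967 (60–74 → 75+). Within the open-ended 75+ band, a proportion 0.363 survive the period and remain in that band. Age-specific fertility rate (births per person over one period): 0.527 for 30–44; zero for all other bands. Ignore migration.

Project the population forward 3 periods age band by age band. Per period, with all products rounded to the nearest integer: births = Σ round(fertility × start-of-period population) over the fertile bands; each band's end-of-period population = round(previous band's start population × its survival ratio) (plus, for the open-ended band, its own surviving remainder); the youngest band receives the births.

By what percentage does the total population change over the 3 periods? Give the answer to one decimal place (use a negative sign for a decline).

Period 1.
Births: 3600 * 0.527 = 1897
15–29: 1100 * 0.972 = 1069
30–44: 2750 * 0.976 = 2684
45–59: 3600 * 0.946 = 3406
60–74: 5900 * 0.95 = 5605
75+: 2000 * 0.967 + 7150 * 0.363 = 1934 + 2595 = 4529
Giving 1897 / 1069 / 2684 / 3406 / 5605 / 4529.
Period 2.
Births: 2684 * 0.527 = 1414
15–29: 1897 * 0.972 = 1844
30–44: 1069 * 0.976 = 1043
45–59: 2684 * 0.946 = 2539
60–74: 3406 * 0.95 = 3236
75+: 5605 * 0.967 + 4529 * 0.363 = 5420 + 1644 = 7064
Giving 1414 / 1844 / 1043 / 2539 / 3236 / 7064.
Period 3.
Births: 1043 * 0.527 = 550
15–29: 1414 * 0.972 = 1374
30–44: 1844 * 0.976 = 1800
45–59: 1043 * 0.946 = 987
60–74: 2539 * 0.95 = 2412
75+: 3236 * 0.967 + 7064 * 0.363 = 3129 + 2564 = 5693
Giving 550 / 1374 / 1800 / 987 / 2412 / 5693.
Total: 22500 → 12816; change = -9684; percentage change = -43.0%

-43.0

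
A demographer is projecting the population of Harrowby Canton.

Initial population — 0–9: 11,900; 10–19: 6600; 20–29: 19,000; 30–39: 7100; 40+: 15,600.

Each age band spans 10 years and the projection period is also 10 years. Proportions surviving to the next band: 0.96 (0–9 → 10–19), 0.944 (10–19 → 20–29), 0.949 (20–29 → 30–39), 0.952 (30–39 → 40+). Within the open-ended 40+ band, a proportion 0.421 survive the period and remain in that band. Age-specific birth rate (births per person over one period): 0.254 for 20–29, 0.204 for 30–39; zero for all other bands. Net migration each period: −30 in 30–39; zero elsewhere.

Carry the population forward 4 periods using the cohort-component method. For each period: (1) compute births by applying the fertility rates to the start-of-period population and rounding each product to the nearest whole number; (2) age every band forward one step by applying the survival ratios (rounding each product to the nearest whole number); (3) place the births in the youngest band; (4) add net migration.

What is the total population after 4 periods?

(Bands numbered youngest = 1 to oldest = 5.)
Period 1:
Births: 19000 × 0.254 = 4826  |  7100 × 0.204 = 1448 ⇒ total 6274
Band 2: 11900 × 0.96 = 11424
Band 3: 6600 × 0.944 = 6230
Band 4: 19000 × 0.949 = 18031
Band 5: 7100 × 0.952 + 15600 × 0.421 = 6759 + 6568 = 13327
Net migration: Band 4 − 30 → 18001
Population now: 0–9=6274, 10–19=11424, 20–29=6230, 30–39=18001, 40+=13327
Period 2:
Births: 6230 × 0.254 = 1582  |  18001 × 0.204 = 3672 ⇒ total 5254
Band 2: 6274 × 0.96 = 6023
Band 3: 11424 × 0.944 = 10784
Band 4: 6230 × 0.949 = 5912
Band 5: 18001 × 0.952 + 13327 × 0.421 = 17137 + 5611 = 22748
Net migration: Band 4 − 30 → 5882
Population now: 0–9=5254, 10–19=6023, 20–29=10784, 30–39=5882, 40+=22748
Period 3:
Births: 10784 × 0.254 = 2739  |  5882 × 0.204 = 1200 ⇒ total 3939
Band 2: 5254 × 0.96 = 5044
Band 3: 6023 × 0.944 = 5686
Band 4: 10784 × 0.949 = 10234
Band 5: 5882 × 0.952 + 22748 × 0.421 = 5600 + 9577 = 15177
Net migration: Band 4 − 30 → 10204
Population now: 0–9=3939, 10–19=5044, 20–29=5686, 30–39=10204, 40+=15177
Period 4:
Births: 5686 × 0.254 = 1444  |  10204 × 0.204 = 2082 ⇒ total 3526
Band 2: 3939 × 0.96 = 3781
Band 3: 5044 × 0.944 = 4762
Band 4: 5686 × 0.949 = 5396
Band 5: 10204 × 0.952 + 15177 × 0.421 = 9714 + 6390 = 16104
Net migration: Band 4 − 30 → 5366
Population now: 0–9=3526, 10–19=3781, 20–29=4762, 30–39=5366, 40+=16104
Total after period 4: 3526 + 3781 + 4762 + 5366 + 16104 = 33539

33539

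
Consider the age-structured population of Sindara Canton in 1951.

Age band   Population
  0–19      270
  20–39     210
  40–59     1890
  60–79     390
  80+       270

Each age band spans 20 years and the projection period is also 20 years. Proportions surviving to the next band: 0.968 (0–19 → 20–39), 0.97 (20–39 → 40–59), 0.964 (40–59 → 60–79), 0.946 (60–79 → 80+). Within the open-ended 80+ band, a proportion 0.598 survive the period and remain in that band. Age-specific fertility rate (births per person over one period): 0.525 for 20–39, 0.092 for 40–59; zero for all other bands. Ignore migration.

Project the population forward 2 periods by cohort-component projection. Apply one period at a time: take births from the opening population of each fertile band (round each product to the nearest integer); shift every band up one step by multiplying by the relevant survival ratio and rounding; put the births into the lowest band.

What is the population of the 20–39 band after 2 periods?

275

Numbering the bands 1..5 from youngest to oldest:
After projecting period 1:
Births: 210 × 0.525 = 110 ; 1890 × 0.092 = 174 ⇒ total 284
Band 2: 270 × 0.968 = 261
Band 3: 210 × 0.97 = 204
Band 4: 1890 × 0.964 = 1822
Band 5: 390 × 0.946 + 270 × 0.598 = 369 + 161 = 530
Giving 284 / 261 / 204 / 1822 / 530.
After projecting period 2:
Births: 261 × 0.525 = 137 ; 204 × 0.092 = 19 ⇒ total 156
Band 2: 284 × 0.968 = 275
Band 3: 261 × 0.97 = 253
Band 4: 204 × 0.964 = 197
Band 5: 1822 × 0.946 + 530 × 0.598 = 1724 + 317 = 2041
Giving 156 / 275 / 253 / 197 / 2041.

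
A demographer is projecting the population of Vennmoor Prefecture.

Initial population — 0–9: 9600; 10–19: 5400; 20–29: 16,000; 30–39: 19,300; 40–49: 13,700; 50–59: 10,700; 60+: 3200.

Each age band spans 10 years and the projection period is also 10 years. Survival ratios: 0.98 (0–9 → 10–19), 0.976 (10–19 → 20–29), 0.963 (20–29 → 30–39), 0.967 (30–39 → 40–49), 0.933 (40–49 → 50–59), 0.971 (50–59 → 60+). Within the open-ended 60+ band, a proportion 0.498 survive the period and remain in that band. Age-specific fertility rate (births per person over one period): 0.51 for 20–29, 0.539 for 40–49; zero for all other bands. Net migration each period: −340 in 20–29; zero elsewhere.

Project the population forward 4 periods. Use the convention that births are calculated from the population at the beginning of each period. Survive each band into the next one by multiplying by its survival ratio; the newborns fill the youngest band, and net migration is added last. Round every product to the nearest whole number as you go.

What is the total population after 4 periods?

86843

Period 1:
Births: 16000 × 0.51 = 8160, 13700 × 0.539 = 7384 ⇒ total 15544
10–19: 9600 × 0.98 = 9408
20–29: 5400 × 0.976 = 5270
30–39: 16000 × 0.963 = 15408
40–49: 19300 × 0.967 = 18663
50–59: 13700 × 0.933 = 12782
60+: 10700 × 0.971 + 3200 × 0.498 = 10390 + 1594 = 11984
Net migration: 20–29 − 340 → 4930
End of period: [15544, 9408, 4930, 15408, 18663, 12782, 11984]
Period 2:
Births: 4930 × 0.51 = 2514, 18663 × 0.539 = 10059 ⇒ total 12573
10–19: 15544 × 0.98 = 15233
20–29: 9408 × 0.976 = 9182
30–39: 4930 × 0.963 = 4748
40–49: 15408 × 0.967 = 14900
50–59: 18663 × 0.933 = 17413
60+: 12782 × 0.971 + 11984 × 0.498 = 12411 + 5968 = 18379
Net migration: 20–29 − 340 → 8842
End of period: [12573, 15233, 8842, 4748, 14900, 17413, 18379]
Period 3:
Births: 8842 × 0.51 = 4509, 14900 × 0.539 = 8031 ⇒ total 12540
10–19: 12573 × 0.98 = 12322
20–29: 15233 × 0.976 = 14867
30–39: 8842 × 0.963 = 8515
40–49: 4748 × 0.967 = 4591
50–59: 14900 × 0.933 = 13902
60+: 17413 × 0.971 + 18379 × 0.498 = 16908 + 9153 = 26061
Net migration: 20–29 − 340 → 14527
End of period: [12540, 12322, 14527, 8515, 4591, 13902, 26061]
Period 4:
Births: 14527 × 0.51 = 7409, 4591 × 0.539 = 2475 ⇒ total 9884
10–19: 12540 × 0.98 = 12289
20–29: 12322 × 0.976 = 12026
30–39: 14527 × 0.963 = 13990
40–49: 8515 × 0.967 = 8234
50–59: 4591 × 0.933 = 4283
60+: 13902 × 0.971 + 26061 × 0.498 = 13499 + 12978 = 26477
Net migration: 20–29 − 340 → 11686
End of period: [9884, 12289, 11686, 13990, 8234, 4283, 26477]
Total after period 4: 9884 + 12289 + 11686 + 13990 + 8234 + 4283 + 26477 = 86843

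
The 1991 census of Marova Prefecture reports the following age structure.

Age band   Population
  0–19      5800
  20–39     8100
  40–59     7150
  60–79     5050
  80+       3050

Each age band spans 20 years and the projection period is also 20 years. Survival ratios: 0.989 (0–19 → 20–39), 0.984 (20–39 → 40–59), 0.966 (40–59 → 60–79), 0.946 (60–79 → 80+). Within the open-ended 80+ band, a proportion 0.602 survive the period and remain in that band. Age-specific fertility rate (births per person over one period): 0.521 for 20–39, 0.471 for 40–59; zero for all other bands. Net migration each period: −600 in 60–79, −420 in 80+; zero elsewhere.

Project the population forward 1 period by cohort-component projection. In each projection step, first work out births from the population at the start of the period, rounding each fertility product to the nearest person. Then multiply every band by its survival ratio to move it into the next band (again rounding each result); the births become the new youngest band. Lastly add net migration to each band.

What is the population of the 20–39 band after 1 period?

Numbering the bands 1..5 from youngest to oldest:
[period 1]
Births: 8100 × 0.521 = 4220 ; 7150 × 0.471 = 3368 — total 7588
Band 2: 5800 × 0.989 = 5736
Band 3: 8100 × 0.984 = 7970
Band 4: 7150 × 0.966 = 6907
Band 5: 5050 × 0.946 + 3050 × 0.602 = 4777 + 1836 = 6613
Net migration: Band 4 − 600 → 6307; Band 5 − 420 → 6193
End of period: [7588, 5736, 7970, 6307, 6193]

5736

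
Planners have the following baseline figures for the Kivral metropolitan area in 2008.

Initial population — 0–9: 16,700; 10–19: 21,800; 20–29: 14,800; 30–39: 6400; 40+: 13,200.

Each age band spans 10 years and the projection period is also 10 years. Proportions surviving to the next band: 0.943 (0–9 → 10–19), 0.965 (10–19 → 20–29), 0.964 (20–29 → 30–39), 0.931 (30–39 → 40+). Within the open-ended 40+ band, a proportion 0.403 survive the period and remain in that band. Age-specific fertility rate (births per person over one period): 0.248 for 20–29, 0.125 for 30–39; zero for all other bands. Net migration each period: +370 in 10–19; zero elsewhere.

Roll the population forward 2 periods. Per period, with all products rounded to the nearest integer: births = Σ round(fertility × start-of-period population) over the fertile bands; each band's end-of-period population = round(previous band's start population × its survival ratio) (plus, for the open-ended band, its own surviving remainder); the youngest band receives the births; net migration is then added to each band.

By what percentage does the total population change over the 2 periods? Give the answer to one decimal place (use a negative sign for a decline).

-10.5

[period 1]
Births: 14800 × 0.248 = 3670 ; 6400 × 0.125 = 800 → total 4470
10–19: 16700 × 0.943 = 15748
20–29: 21800 × 0.965 = 21037
30–39: 14800 × 0.964 = 14267
40+: 6400 × 0.931 + 13200 × 0.403 = 5958 + 5320 = 11278
Net migration: 10–19 + 370 → 16118
Population now: 0–9=4470, 10–19=16118, 20–29=21037, 30–39=14267, 40+=11278
[period 2]
Births: 21037 × 0.248 = 5217 ; 14267 × 0.125 = 1783 → total 7000
10–19: 4470 × 0.943 = 4215
20–29: 16118 × 0.965 = 15554
30–39: 21037 × 0.964 = 20280
40+: 14267 × 0.931 + 11278 × 0.403 = 13283 + 4545 = 17828
Net migration: 10–19 + 370 → 4585
Population now: 0–9=7000, 10–19=4585, 20–29=15554, 30–39=20280, 40+=17828
Total: 72900 → 65247; change = -7653; percentage change = -10.5%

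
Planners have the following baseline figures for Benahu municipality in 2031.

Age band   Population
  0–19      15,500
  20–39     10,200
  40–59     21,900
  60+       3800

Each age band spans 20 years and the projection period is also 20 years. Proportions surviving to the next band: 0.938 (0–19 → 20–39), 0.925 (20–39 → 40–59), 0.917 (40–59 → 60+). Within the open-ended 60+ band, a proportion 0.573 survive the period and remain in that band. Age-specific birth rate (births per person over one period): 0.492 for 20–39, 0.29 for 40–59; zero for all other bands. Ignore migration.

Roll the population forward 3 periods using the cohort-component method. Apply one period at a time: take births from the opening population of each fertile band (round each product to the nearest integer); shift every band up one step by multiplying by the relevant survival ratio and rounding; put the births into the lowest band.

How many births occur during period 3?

Numbering the bands 1..4 from youngest to oldest:
After projecting period 1:
Births: 10200 × 0.492 = 5018  |  21900 × 0.29 = 6351 — total 11369
Band 2: 15500 × 0.938 = 14539
Band 3: 10200 × 0.925 = 9435
Band 4: 21900 × 0.917 + 3800 × 0.573 = 20082 + 2177 = 22259
→ [11369, 14539, 9435, 22259]
After projecting period 2:
Births: 14539 × 0.492 = 7153  |  9435 × 0.29 = 2736 — total 9889
Band 2: 11369 × 0.938 = 10664
Band 3: 14539 × 0.925 = 13449
Band 4: 9435 × 0.917 + 22259 × 0.573 = 8652 + 12754 = 21406
→ [9889, 10664, 13449, 21406]
After projecting period 3:
Births: 10664 × 0.492 = 5247  |  13449 × 0.29 = 3900 — total 9147
Band 2: 9889 × 0.938 = 9276
Band 3: 10664 × 0.925 = 9864
Band 4: 13449 × 0.917 + 21406 × 0.573 = 12333 + 12266 = 24599
→ [9147, 9276, 9864, 24599]

9147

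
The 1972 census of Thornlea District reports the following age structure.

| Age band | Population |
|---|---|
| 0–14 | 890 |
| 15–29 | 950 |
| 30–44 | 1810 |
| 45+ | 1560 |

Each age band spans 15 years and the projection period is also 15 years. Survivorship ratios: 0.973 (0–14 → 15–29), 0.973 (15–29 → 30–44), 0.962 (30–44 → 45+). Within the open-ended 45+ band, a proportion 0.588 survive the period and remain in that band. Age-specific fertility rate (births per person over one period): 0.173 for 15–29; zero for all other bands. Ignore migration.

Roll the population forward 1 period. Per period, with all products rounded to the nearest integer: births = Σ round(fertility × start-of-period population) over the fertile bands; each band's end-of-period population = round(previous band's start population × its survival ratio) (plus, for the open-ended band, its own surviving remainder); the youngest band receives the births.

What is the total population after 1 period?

Numbering the bands 1..4 from youngest to oldest:
— Period 1 —
Births: 950 * 0.173 = 164
Band 2: 890 * 0.973 = 866
Band 3: 950 * 0.973 = 924
Band 4: 1810 * 0.962 + 1560 * 0.588 = 1741 + 917 = 2658
Population now: 0–14=164, 15–29=866, 30–44=924, 45+=2658
Total after period 1: 164 + 866 + 924 + 2658 = 4612

4612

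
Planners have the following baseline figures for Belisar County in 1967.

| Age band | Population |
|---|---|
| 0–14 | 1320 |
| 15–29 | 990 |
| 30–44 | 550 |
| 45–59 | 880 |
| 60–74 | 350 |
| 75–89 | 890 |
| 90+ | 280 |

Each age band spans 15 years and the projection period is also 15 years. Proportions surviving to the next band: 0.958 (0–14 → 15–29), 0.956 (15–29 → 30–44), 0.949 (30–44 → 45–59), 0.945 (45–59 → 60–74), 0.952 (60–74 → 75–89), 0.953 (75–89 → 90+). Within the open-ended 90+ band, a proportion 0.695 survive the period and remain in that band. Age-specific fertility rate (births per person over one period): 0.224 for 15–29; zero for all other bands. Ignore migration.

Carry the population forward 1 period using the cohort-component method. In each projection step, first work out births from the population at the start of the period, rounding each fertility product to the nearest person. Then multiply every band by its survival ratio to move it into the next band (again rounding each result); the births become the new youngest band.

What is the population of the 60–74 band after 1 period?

832

Period 1.
Births: 990 * 0.224 = 222
15–29: 1320 * 0.958 = 1265
30–44: 990 * 0.956 = 946
45–59: 550 * 0.949 = 522
60–74: 880 * 0.945 = 832
75–89: 350 * 0.952 = 333
90+: 890 * 0.953 + 280 * 0.695 = 848 + 195 = 1043
Population now: 0–14=222, 15–29=1265, 30–44=946, 45–59=522, 60–74=832, 75–89=333, 90+=1043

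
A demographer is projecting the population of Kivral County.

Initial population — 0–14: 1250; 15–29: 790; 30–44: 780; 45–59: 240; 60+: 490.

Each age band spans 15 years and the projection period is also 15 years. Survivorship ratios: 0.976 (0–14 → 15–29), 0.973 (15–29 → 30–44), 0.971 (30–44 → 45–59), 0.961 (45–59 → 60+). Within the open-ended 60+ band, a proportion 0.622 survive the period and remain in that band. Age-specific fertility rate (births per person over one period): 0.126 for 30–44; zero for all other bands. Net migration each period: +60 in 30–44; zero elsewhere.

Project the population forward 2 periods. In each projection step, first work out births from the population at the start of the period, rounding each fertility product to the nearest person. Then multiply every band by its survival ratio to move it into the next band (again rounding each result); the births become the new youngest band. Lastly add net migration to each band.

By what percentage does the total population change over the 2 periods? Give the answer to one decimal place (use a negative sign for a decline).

[period 1]
Births: 780 × 0.126 = 98
15–29: 1250 × 0.976 = 1220
30–44: 790 × 0.973 = 769
45–59: 780 × 0.971 = 757
60+: 240 × 0.961 + 490 × 0.622 = 231 + 305 = 536
Net migration: 30–44 + 60 → 829
End of period: [98, 1220, 829, 757, 536]
[period 2]
Births: 829 × 0.126 = 104
15–29: 98 × 0.976 = 96
30–44: 1220 × 0.973 = 1187
45–59: 829 × 0.971 = 805
60+: 757 × 0.961 + 536 × 0.622 = 727 + 333 = 1060
Net migration: 30–44 + 60 → 1247
End of period: [104, 96, 1247, 805, 1060]
Total: 3550 → 3312; change = -238; percentage change = -6.7%

-6.7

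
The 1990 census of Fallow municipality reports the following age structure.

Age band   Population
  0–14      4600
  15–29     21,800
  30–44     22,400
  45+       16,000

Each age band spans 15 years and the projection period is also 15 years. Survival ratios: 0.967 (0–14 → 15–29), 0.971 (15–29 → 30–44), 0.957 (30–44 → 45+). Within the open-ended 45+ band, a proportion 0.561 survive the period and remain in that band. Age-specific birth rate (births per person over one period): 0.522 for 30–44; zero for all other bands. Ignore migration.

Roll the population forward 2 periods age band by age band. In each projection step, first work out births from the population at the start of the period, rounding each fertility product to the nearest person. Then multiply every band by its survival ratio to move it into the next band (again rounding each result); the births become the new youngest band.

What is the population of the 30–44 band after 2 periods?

4319

Period 1.
Births: 22400 * 0.522 = 11693
15–29: 4600 * 0.967 = 4448
30–44: 21800 * 0.971 = 21168
45+: 22400 * 0.957 + 16000 * 0.561 = 21437 + 8976 = 30413
Giving 11693 / 4448 / 21168 / 30413.
Period 2.
Births: 21168 * 0.522 = 11050
15–29: 11693 * 0.967 = 11307
30–44: 4448 * 0.971 = 4319
45+: 21168 * 0.957 + 30413 * 0.561 = 20258 + 17062 = 37320
Giving 11050 / 11307 / 4319 / 37320.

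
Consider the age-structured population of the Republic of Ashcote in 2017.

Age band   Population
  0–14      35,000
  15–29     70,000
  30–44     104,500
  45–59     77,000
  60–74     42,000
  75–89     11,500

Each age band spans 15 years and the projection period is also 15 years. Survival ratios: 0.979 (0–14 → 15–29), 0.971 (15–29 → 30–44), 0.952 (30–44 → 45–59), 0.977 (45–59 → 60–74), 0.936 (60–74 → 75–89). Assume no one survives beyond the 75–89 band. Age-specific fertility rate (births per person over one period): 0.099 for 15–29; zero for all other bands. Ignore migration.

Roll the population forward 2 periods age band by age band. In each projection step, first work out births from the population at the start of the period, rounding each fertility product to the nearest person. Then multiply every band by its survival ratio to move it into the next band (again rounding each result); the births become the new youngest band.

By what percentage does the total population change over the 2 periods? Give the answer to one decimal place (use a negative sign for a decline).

-18.9

After projecting period 1:
Births: 70000 × 0.099 = 6930
15–29: 35000 × 0.979 = 34265
30–44: 70000 × 0.971 = 67970
45–59: 104500 × 0.952 = 99484
60–74: 77000 × 0.977 = 75229
75–89: 42000 × 0.936 = 39312
→ [6930, 34265, 67970, 99484, 75229, 39312]
After projecting period 2:
Births: 34265 × 0.099 = 3392
15–29: 6930 × 0.979 = 6784
30–44: 34265 × 0.971 = 33271
45–59: 67970 × 0.952 = 64707
60–74: 99484 × 0.977 = 97196
75–89: 75229 × 0.936 = 70414
→ [3392, 6784, 33271, 64707, 97196, 70414]
Total: 340000 → 275764; change = -64236; percentage change = -18.9%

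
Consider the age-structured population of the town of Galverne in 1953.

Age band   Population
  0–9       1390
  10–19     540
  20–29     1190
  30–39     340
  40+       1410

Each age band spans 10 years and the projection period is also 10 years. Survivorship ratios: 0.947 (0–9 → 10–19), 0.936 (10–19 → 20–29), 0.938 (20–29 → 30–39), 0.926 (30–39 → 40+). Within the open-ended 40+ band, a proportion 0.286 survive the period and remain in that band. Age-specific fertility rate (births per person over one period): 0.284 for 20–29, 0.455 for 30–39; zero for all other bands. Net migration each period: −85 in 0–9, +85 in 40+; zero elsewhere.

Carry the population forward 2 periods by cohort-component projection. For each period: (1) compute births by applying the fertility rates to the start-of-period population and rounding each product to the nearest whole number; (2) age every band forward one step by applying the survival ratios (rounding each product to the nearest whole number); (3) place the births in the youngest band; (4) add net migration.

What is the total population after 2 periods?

4006

Numbering the groups 1..5 from youngest to oldest:
— Period 1 —
Births: 1190 * 0.284 = 338  |  340 * 0.455 = 155 ⇒ total 493
Group 2: 1390 * 0.947 = 1316
Group 3: 540 * 0.936 = 505
Group 4: 1190 * 0.938 = 1116
Group 5: 340 * 0.926 + 1410 * 0.286 = 315 + 403 = 718
Net migration: Group 1 − 85 → 408; Group 5 + 85 → 803
Giving 408 / 1316 / 505 / 1116 / 803.
— Period 2 —
Births: 505 * 0.284 = 143  |  1116 * 0.455 = 508 ⇒ total 651
Group 2: 408 * 0.947 = 386
Group 3: 1316 * 0.936 = 1232
Group 4: 505 * 0.938 = 474
Group 5: 1116 * 0.926 + 803 * 0.286 = 1033 + 230 = 1263
Net migration: Group 1 − 85 → 566; Group 5 + 85 → 1348
Giving 566 / 386 / 1232 / 474 / 1348.
Total after period 2: 566 + 386 + 1232 + 474 + 1348 = 4006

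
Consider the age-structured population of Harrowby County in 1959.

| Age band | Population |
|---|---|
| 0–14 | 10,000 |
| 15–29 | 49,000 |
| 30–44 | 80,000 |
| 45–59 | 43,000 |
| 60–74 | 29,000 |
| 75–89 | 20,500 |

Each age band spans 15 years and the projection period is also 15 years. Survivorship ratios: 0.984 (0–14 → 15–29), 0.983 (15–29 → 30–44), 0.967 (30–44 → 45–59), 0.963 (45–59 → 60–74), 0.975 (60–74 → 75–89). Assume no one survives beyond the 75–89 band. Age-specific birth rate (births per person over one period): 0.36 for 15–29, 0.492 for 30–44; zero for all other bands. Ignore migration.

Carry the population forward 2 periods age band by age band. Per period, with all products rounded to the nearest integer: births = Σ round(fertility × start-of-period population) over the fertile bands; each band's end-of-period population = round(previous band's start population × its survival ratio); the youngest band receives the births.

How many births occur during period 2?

Period 1:
Births: 49000 * 0.36 = 17640, 80000 * 0.492 = 39360 → total 57000
15–29: 10000 * 0.984 = 9840
30–44: 49000 * 0.983 = 48167
45–59: 80000 * 0.967 = 77360
60–74: 43000 * 0.963 = 41409
75–89: 29000 * 0.975 = 28275
Population now: 0–14=57000, 15–29=9840, 30–44=48167, 45–59=77360, 60–74=41409, 75–89=28275
Period 2:
Births: 9840 * 0.36 = 3542, 48167 * 0.492 = 23698 → total 27240
15–29: 57000 * 0.984 = 56088
30–44: 9840 * 0.983 = 9673
45–59: 48167 * 0.967 = 46577
60–74: 77360 * 0.963 = 74498
75–89: 41409 * 0.975 = 40374
Population now: 0–14=27240, 15–29=56088, 30–44=9673, 45–59=46577, 60–74=74498, 75–89=40374

27240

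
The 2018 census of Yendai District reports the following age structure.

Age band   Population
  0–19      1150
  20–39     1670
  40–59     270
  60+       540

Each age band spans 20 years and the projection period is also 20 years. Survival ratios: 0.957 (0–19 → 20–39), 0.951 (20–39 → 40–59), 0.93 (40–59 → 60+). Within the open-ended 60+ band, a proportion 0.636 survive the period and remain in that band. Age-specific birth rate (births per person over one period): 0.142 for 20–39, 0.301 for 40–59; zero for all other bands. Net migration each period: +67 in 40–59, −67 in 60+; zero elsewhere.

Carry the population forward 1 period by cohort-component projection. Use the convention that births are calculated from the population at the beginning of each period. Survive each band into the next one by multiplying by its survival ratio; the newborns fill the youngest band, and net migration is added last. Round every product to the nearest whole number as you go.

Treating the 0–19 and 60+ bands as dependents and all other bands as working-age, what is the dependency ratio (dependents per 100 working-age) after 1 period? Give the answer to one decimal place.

30.7

— Period 1 —
Births: 1670 × 0.142 = 237  |  270 × 0.301 = 81 → total 318
20–39: 1150 × 0.957 = 1101
40–59: 1670 × 0.951 = 1588
60+: 270 × 0.93 + 540 × 0.636 = 251 + 343 = 594
Net migration: 40–59 + 67 → 1655; 60+ − 67 → 527
Giving 318 / 1101 / 1655 / 527.
Dependents (band 0–19 + band 60+) = 318 + 527 = 845; working-age = 2756; ratio = 845/2756 × 100 = 30.7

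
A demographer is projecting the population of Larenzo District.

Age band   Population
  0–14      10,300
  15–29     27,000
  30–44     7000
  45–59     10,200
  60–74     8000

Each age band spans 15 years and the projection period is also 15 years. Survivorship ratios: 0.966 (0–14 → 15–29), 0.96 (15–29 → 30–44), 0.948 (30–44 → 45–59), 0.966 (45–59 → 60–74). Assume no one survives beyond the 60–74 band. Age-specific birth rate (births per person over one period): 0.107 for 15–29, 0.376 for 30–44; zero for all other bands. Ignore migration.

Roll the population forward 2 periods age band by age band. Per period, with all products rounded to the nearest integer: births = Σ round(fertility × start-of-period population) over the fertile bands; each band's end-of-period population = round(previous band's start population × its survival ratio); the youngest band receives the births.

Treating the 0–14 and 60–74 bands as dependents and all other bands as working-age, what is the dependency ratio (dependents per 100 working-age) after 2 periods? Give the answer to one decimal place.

Numbering the bands 1..5 from youngest to oldest:
[period 1]
Births: 27000 × 0.107 = 2889 ; 7000 × 0.376 = 2632 — total 5521
Band 2: 10300 × 0.966 = 9950
Band 3: 27000 × 0.96 = 25920
Band 4: 7000 × 0.948 = 6636
Band 5: 10200 × 0.966 = 9853
→ [5521, 9950, 25920, 6636, 9853]
[period 2]
Births: 9950 × 0.107 = 1065 ; 25920 × 0.376 = 9746 — total 10811
Band 2: 5521 × 0.966 = 5333
Band 3: 9950 × 0.96 = 9552
Band 4: 25920 × 0.948 = 24572
Band 5: 6636 × 0.966 = 6410
→ [10811, 5333, 9552, 24572, 6410]
Dependents (band 0–14 + band 60–74) = 10811 + 6410 = 17221; working-age = 39457; ratio = 17221/39457 × 100 = 43.6

43.6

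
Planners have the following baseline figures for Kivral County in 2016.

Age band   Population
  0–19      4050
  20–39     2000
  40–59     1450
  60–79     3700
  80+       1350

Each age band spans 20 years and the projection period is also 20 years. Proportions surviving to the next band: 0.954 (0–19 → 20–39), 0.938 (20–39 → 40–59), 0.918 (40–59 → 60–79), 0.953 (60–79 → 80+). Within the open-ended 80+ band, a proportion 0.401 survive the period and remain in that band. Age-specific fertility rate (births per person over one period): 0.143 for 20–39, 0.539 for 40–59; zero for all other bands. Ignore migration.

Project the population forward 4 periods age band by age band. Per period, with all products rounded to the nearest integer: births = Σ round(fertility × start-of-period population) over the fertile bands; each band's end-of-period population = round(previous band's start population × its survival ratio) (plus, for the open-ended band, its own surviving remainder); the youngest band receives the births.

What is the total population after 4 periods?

9302

Numbering the bands 1..5 from youngest to oldest:
Period 1.
Births: 2000 * 0.143 = 286 ; 1450 * 0.539 = 782 → total 1068
Band 2: 4050 * 0.954 = 3864
Band 3: 2000 * 0.938 = 1876
Band 4: 1450 * 0.918 = 1331
Band 5: 3700 * 0.953 + 1350 * 0.401 = 3526 + 541 = 4067
End of period: [1068, 3864, 1876, 1331, 4067]
Period 2.
Births: 3864 * 0.143 = 553 ; 1876 * 0.539 = 1011 → total 1564
Band 2: 1068 * 0.954 = 1019
Band 3: 3864 * 0.938 = 3624
Band 4: 1876 * 0.918 = 1722
Band 5: 1331 * 0.953 + 4067 * 0.401 = 1268 + 1631 = 2899
End of period: [1564, 1019, 3624, 1722, 2899]
Period 3.
Births: 1019 * 0.143 = 146 ; 3624 * 0.539 = 1953 → total 2099
Band 2: 1564 * 0.954 = 1492
Band 3: 1019 * 0.938 = 956
Band 4: 3624 * 0.918 = 3327
Band 5: 1722 * 0.953 + 2899 * 0.401 = 1641 + 1162 = 2803
End of period: [2099, 1492, 956, 3327, 2803]
Period 4.
Births: 1492 * 0.143 = 213 ; 956 * 0.539 = 515 → total 728
Band 2: 2099 * 0.954 = 2002
Band 3: 1492 * 0.938 = 1399
Band 4: 956 * 0.918 = 878
Band 5: 3327 * 0.953 + 2803 * 0.401 = 3171 + 1124 = 4295
End of period: [728, 2002, 1399, 878, 4295]
Total after period 4: 728 + 2002 + 1399 + 878 + 4295 = 9302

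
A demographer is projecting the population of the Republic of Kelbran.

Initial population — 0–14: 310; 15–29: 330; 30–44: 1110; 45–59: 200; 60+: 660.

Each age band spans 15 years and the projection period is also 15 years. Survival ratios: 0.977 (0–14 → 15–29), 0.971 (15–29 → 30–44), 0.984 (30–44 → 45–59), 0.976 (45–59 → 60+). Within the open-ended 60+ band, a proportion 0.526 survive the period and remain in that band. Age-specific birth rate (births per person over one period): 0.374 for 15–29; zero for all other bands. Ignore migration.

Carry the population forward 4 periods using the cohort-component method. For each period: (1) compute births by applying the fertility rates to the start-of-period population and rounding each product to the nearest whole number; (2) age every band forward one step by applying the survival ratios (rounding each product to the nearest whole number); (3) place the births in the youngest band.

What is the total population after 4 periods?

[period 1]
Births: 330 × 0.374 = 123
15–29: 310 × 0.977 = 303
30–44: 330 × 0.971 = 320
45–59: 1110 × 0.984 = 1092
60+: 200 × 0.976 + 660 × 0.526 = 195 + 347 = 542
End of period: [123, 303, 320, 1092, 542]
[period 2]
Births: 303 × 0.374 = 113
15–29: 123 × 0.977 = 120
30–44: 303 × 0.971 = 294
45–59: 320 × 0.984 = 315
60+: 1092 × 0.976 + 542 × 0.526 = 1066 + 285 = 1351
End of period: [113, 120, 294, 315, 1351]
[period 3]
Births: 120 × 0.374 = 45
15–29: 113 × 0.977 = 110
30–44: 120 × 0.971 = 117
45–59: 294 × 0.984 = 289
60+: 315 × 0.976 + 1351 × 0.526 = 307 + 711 = 1018
End of period: [45, 110, 117, 289, 1018]
[period 4]
Births: 110 × 0.374 = 41
15–29: 45 × 0.977 = 44
30–44: 110 × 0.971 = 107
45–59: 117 × 0.984 = 115
60+: 289 × 0.976 + 1018 × 0.526 = 282 + 535 = 817
End of period: [41, 44, 107, 115, 817]
Total after period 4: 41 + 44 + 107 + 115 + 817 = 1124

1124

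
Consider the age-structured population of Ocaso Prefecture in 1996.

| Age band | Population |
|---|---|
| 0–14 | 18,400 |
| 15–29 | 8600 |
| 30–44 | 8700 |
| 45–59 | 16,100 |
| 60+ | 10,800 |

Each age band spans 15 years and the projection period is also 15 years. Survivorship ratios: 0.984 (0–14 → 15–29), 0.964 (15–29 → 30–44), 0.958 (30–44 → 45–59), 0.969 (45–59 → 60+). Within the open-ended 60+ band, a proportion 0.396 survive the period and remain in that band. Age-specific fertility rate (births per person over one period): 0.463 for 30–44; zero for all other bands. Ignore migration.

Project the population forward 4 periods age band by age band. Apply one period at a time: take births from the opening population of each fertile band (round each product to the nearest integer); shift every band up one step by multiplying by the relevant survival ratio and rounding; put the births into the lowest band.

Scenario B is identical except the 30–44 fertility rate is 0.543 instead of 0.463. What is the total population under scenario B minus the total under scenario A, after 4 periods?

(Groups numbered youngest = 1 to oldest = 5.)
Period 1:
Births: 8700 × 0.463 = 4028
Group 2: 18400 × 0.984 = 18106
Group 3: 8600 × 0.964 = 8290
Group 4: 8700 × 0.958 = 8335
Group 5: 16100 × 0.969 + 10800 × 0.396 = 15601 + 4277 = 19878
End of period: [4028, 18106, 8290, 8335, 19878]
Period 2:
Births: 8290 × 0.463 = 3838
Group 2: 4028 × 0.984 = 3964
Group 3: 18106 × 0.964 = 17454
Group 4: 8290 × 0.958 = 7942
Group 5: 8335 × 0.969 + 19878 × 0.396 = 8077 + 7872 = 15949
End of period: [3838, 3964, 17454, 7942, 15949]
Period 3:
Births: 17454 × 0.463 = 8081
Group 2: 3838 × 0.984 = 3777
Group 3: 3964 × 0.964 = 3821
Group 4: 17454 × 0.958 = 16721
Group 5: 7942 × 0.969 + 15949 × 0.396 = 7696 + 6316 = 14012
End of period: [8081, 3777, 3821, 16721, 14012]
Period 4:
Births: 3821 × 0.463 = 1769
Group 2: 8081 × 0.984 = 7952
Group 3: 3777 × 0.964 = 3641
Group 4: 3821 × 0.958 = 3661
Group 5: 16721 × 0.969 + 14012 × 0.396 = 16203 + 5549 = 21752
End of period: [1769, 7952, 3641, 3661, 21752]
Scenario A total after 4 periods: 38775
Scenario B projection —
Period 1:
Births: 8700 × 0.543 = 4724
Group 2: 18400 × 0.984 = 18106
Group 3: 8600 × 0.964 = 8290
Group 4: 8700 × 0.958 = 8335
Group 5: 16100 × 0.969 + 10800 × 0.396 = 15601 + 4277 = 19878
End of period: [4724, 18106, 8290, 8335, 19878]
Period 2:
Births: 8290 × 0.543 = 4501
Group 2: 4724 × 0.984 = 4648
Group 3: 18106 × 0.964 = 17454
Group 4: 8290 × 0.958 = 7942
Group 5: 8335 × 0.969 + 19878 × 0.396 = 8077 + 7872 = 15949
End of period: [4501, 4648, 17454, 7942, 15949]
Period 3:
Births: 17454 × 0.543 = 9478
Group 2: 4501 × 0.984 = 4429
Group 3: 4648 × 0.964 = 4481
Group 4: 17454 × 0.958 = 16721
Group 5: 7942 × 0.969 + 15949 × 0.396 = 7696 + 6316 = 14012
End of period: [9478, 4429, 4481, 16721, 14012]
Period 4:
Births: 4481 × 0.543 = 2433
Group 2: 9478 × 0.984 = 9326
Group 3: 4429 × 0.964 = 4270
Group 4: 4481 × 0.958 = 4293
Group 5: 16721 × 0.969 + 14012 × 0.396 = 16203 + 5549 = 21752
End of period: [2433, 9326, 4270, 4293, 21752]
Scenario B total after 4 periods: 42074
Difference B − A = 42074 − 38775 = 3299

3299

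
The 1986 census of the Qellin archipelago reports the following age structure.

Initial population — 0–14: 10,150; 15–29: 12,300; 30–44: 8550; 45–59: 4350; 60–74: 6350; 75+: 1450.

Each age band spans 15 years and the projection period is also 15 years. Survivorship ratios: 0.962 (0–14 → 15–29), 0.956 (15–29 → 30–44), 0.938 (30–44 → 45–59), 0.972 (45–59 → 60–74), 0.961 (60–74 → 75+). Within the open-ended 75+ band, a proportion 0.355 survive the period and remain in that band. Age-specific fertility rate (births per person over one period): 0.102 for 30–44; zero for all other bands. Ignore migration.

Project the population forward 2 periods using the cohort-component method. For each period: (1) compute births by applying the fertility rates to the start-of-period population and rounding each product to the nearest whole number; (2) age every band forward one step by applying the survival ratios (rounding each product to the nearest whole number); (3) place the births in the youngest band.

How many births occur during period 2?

After projecting period 1:
Births: 8550 × 0.102 = 872
15–29: 10150 × 0.962 = 9764
30–44: 12300 × 0.956 = 11759
45–59: 8550 × 0.938 = 8020
60–74: 4350 × 0.972 = 4228
75+: 6350 × 0.961 + 1450 × 0.355 = 6102 + 515 = 6617
→ [872, 9764, 11759, 8020, 4228, 6617]
After projecting period 2:
Births: 11759 × 0.102 = 1199
15–29: 872 × 0.962 = 839
30–44: 9764 × 0.956 = 9334
45–59: 11759 × 0.938 = 11030
60–74: 8020 × 0.972 = 7795
75+: 4228 × 0.961 + 6617 × 0.355 = 4063 + 2349 = 6412
→ [1199, 839, 9334, 11030, 7795, 6412]

1199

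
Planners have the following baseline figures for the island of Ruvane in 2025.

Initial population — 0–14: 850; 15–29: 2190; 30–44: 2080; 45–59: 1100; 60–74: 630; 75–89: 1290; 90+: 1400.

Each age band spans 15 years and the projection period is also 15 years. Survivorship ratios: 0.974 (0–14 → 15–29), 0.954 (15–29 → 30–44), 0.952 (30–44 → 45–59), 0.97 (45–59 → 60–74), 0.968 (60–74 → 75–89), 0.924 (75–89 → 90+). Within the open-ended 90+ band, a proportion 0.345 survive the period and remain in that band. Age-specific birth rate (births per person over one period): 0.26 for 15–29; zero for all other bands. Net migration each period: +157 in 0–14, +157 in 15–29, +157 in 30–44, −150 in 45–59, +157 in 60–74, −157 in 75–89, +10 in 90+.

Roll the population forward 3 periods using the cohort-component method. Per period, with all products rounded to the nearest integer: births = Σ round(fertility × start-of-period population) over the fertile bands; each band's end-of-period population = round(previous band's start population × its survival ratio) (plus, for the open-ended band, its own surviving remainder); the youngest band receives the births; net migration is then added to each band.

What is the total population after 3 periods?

Period 1:
Births: 2190 × 0.26 = 569
15–29: 850 × 0.974 = 828
30–44: 2190 × 0.954 = 2089
45–59: 2080 × 0.952 = 1980
60–74: 1100 × 0.97 = 1067
75–89: 630 × 0.968 = 610
90+: 1290 × 0.924 + 1400 × 0.345 = 1192 + 483 = 1675
Net migration: 0–14 + 157 → 726; 15–29 + 157 → 985; 30–44 + 157 → 2246; 45–59 − 150 → 1830; 60–74 + 157 → 1224; 75–89 − 157 → 453; 90+ + 10 → 1685
End of period: [726, 985, 2246, 1830, 1224, 453, 1685]
Period 2:
Births: 985 × 0.26 = 256
15–29: 726 × 0.974 = 707
30–44: 985 × 0.954 = 940
45–59: 2246 × 0.952 = 2138
60–74: 1830 × 0.97 = 1775
75–89: 1224 × 0.968 = 1185
90+: 453 × 0.924 + 1685 × 0.345 = 419 + 581 = 1000
Net migration: 0–14 + 157 → 413; 15–29 + 157 → 864; 30–44 + 157 → 1097; 45–59 − 150 → 1988; 60–74 + 157 → 1932; 75–89 − 157 → 1028; 90+ + 10 → 1010
End of period: [413, 864, 1097, 1988, 1932, 1028, 1010]
Period 3:
Births: 864 × 0.26 = 225
15–29: 413 × 0.974 = 402
30–44: 864 × 0.954 = 824
45–59: 1097 × 0.952 = 1044
60–74: 1988 × 0.97 = 1928
75–89: 1932 × 0.968 = 1870
90+: 1028 × 0.924 + 1010 × 0.345 = 950 + 348 = 1298
Net migration: 0–14 + 157 → 382; 15–29 + 157 → 559; 30–44 + 157 → 981; 45–59 − 150 → 894; 60–74 + 157 → 2085; 75–89 − 157 → 1713; 90+ + 10 → 1308
End of period: [382, 559, 981, 894, 2085, 1713, 1308]
Total after period 3: 382 + 559 + 981 + 894 + 2085 + 1713 + 1308 = 7922

7922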